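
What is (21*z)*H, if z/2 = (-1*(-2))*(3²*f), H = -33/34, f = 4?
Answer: -49896/17 ≈ -2935.1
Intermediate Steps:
H = -33/34 (H = -33*1/34 = -33/34 ≈ -0.97059)
z = 144 (z = 2*((-1*(-2))*(3²*4)) = 2*(2*(9*4)) = 2*(2*36) = 2*72 = 144)
(21*z)*H = (21*144)*(-33/34) = 3024*(-33/34) = -49896/17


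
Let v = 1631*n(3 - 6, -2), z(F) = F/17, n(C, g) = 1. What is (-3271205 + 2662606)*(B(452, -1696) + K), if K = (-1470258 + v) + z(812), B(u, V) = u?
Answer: 15189513043637/17 ≈ 8.9350e+11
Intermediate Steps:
z(F) = F/17 (z(F) = F*(1/17) = F/17)
v = 1631 (v = 1631*1 = 1631)
K = -24965847/17 (K = (-1470258 + 1631) + (1/17)*812 = -1468627 + 812/17 = -24965847/17 ≈ -1.4686e+6)
(-3271205 + 2662606)*(B(452, -1696) + K) = (-3271205 + 2662606)*(452 - 24965847/17) = -608599*(-24958163/17) = 15189513043637/17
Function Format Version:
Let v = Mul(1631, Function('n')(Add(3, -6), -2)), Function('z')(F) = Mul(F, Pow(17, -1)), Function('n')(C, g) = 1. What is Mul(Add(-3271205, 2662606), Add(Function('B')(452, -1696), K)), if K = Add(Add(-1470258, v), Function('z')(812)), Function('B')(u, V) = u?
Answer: Rational(15189513043637, 17) ≈ 8.9350e+11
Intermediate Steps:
Function('z')(F) = Mul(Rational(1, 17), F) (Function('z')(F) = Mul(F, Rational(1, 17)) = Mul(Rational(1, 17), F))
v = 1631 (v = Mul(1631, 1) = 1631)
K = Rational(-24965847, 17) (K = Add(Add(-1470258, 1631), Mul(Rational(1, 17), 812)) = Add(-1468627, Rational(812, 17)) = Rational(-24965847, 17) ≈ -1.4686e+6)
Mul(Add(-3271205, 2662606), Add(Function('B')(452, -1696), K)) = Mul(Add(-3271205, 2662606), Add(452, Rational(-24965847, 17))) = Mul(-608599, Rational(-24958163, 17)) = Rational(15189513043637, 17)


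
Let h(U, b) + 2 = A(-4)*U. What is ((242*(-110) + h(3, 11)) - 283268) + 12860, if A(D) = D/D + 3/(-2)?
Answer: -594063/2 ≈ -2.9703e+5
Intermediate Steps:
A(D) = -1/2 (A(D) = 1 + 3*(-1/2) = 1 - 3/2 = -1/2)
h(U, b) = -2 - U/2
((242*(-110) + h(3, 11)) - 283268) + 12860 = ((242*(-110) + (-2 - 1/2*3)) - 283268) + 12860 = ((-26620 + (-2 - 3/2)) - 283268) + 12860 = ((-26620 - 7/2) - 283268) + 12860 = (-53247/2 - 283268) + 12860 = -619783/2 + 12860 = -594063/2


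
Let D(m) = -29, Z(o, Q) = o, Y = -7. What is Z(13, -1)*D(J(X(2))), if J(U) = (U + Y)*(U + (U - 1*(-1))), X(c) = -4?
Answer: -377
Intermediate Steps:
J(U) = (1 + 2*U)*(-7 + U) (J(U) = (U - 7)*(U + (U - 1*(-1))) = (-7 + U)*(U + (U + 1)) = (-7 + U)*(U + (1 + U)) = (-7 + U)*(1 + 2*U) = (1 + 2*U)*(-7 + U))
Z(13, -1)*D(J(X(2))) = 13*(-29) = -377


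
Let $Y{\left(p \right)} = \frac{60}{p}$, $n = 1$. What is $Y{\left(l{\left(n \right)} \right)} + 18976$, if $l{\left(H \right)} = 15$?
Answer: $18980$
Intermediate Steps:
$Y{\left(l{\left(n \right)} \right)} + 18976 = \frac{60}{15} + 18976 = 60 \cdot \frac{1}{15} + 18976 = 4 + 18976 = 18980$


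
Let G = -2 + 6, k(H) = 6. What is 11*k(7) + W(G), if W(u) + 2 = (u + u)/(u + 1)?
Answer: 328/5 ≈ 65.600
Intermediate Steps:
G = 4
W(u) = -2 + 2*u/(1 + u) (W(u) = -2 + (u + u)/(u + 1) = -2 + (2*u)/(1 + u) = -2 + 2*u/(1 + u))
11*k(7) + W(G) = 11*6 - 2/(1 + 4) = 66 - 2/5 = 328/5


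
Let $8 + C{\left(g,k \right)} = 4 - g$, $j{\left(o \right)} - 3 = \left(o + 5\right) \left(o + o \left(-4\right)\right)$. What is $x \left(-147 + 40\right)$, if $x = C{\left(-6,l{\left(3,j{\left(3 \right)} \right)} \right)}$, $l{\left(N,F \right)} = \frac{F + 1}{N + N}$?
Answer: $-214$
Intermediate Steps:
$j{\left(o \right)} = 3 - 3 o \left(5 + o\right)$ ($j{\left(o \right)} = 3 + \left(o + 5\right) \left(o + o \left(-4\right)\right) = 3 + \left(5 + o\right) \left(o - 4 o\right) = 3 + \left(5 + o\right) \left(- 3 o\right) = 3 - 3 o \left(5 + o\right)$)
$l{\left(N,F \right)} = \frac{1 + F}{2 N}$
$C{\left(g,k \right)} = -4 - g$ ($C{\left(g,k \right)} = -8 - \left(-4 + g\right) = -4 - g$)
$x = 2$ ($x = -4 - -6 = -4 + 6 = 2$)
$x \left(-147 + 40\right) = 2 \left(-147 + 40\right) = 2 \left(-107\right) = -214$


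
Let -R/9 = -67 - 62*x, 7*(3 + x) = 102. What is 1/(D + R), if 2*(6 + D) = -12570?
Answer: 7/5382 ≈ 0.0013006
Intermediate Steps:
D = -6291 (D = -6 + (½)*(-12570) = -6 - 6285 = -6291)
x = 81/7 (x = -3 + (⅐)*102 = -3 + 102/7 = 81/7 ≈ 11.571)
R = 49419/7 (R = -9*(-67 - 62*81/7) = -9*(-67 - 5022/7) = -9*(-5491/7) = 49419/7 ≈ 7059.9)
1/(D + R) = 1/(-6291 + 49419/7) = 1/(5382/7) = 7/5382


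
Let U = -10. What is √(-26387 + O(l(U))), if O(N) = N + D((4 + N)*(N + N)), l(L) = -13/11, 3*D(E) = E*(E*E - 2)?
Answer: I*√422234479902/3993 ≈ 162.73*I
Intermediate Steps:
D(E) = E*(-2 + E²)/3 (D(E) = (E*(E*E - 2))/3 = (E*(E² - 2))/3 = (E*(-2 + E²))/3 = E*(-2 + E²)/3)
l(L) = -13/11 (l(L) = -13*1/11 = -13/11)
O(N) = N + 2*N*(-2 + 4*N²*(4 + N)²)*(4 + N)/3 (O(N) = N + ((4 + N)*(N + N))*(-2 + ((4 + N)*(N + N))²)/3 = N + ((4 + N)*(2*N))*(-2 + ((4 + N)*(2*N))²)/3 = N + (2*N*(4 + N))*(-2 + (2*N*(4 + N))²)/3 = N + (2*N*(4 + N))*(-2 + 4*N²*(4 + N)²)/3 = N + 2*N*(-2 + 4*N²*(4 + N)²)*(4 + N)/3)
√(-26387 + O(l(U))) = √(-26387 + (⅓)*(-13/11)*(3 + 4*(-1 + 2*(-13/11)²*(4 - 13/11)²)*(4 - 13/11))) = √(-26387 + (⅓)*(-13/11)*(3 + 4*(-1 + 2*(169/121)*(31/11)²)*(31/11))) = √(-26387 + (⅓)*(-13/11)*(3 + 4*(-1 + 2*(169/121)*(961/121))*(31/11))) = √(-26387 + (⅓)*(-13/11)*(3 + 4*(-1 + 324818/14641)*(31/11))) = √(-26387 + (⅓)*(-13/11)*(3 + 4*(310177/14641)*(31/11))) = √(-26387 + (⅓)*(-13/11)*(3 + 38461948/161051)) = √(-26387 + (⅓)*(-13/11)*(38945101/161051)) = √(-26387 - 506286313/5314683) = √(-140744826634/5314683) = I*√422234479902/3993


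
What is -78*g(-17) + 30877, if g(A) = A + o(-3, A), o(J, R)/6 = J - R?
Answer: 25651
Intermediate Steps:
o(J, R) = -6*R + 6*J (o(J, R) = 6*(J - R) = -6*R + 6*J)
g(A) = -18 - 5*A (g(A) = A + (-6*A + 6*(-3)) = A + (-6*A - 18) = A + (-18 - 6*A) = -18 - 5*A)
-78*g(-17) + 30877 = -78*(-18 - 5*(-17)) + 30877 = -78*(-18 + 85) + 30877 = -78*67 + 30877 = -5226 + 30877 = 25651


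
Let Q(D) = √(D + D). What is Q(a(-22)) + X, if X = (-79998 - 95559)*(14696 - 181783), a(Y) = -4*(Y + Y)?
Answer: 29333292459 + 4*√22 ≈ 2.9333e+10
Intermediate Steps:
a(Y) = -8*Y
Q(D) = √2*√D (Q(D) = √(2*D) = √2*√D)
X = 29333292459 (X = -175557*(-167087) = 29333292459)
Q(a(-22)) + X = √2*√(-8*(-22)) + 29333292459 = √2*√176 + 29333292459 = √2*(4*√11) + 29333292459 = 4*√22 + 29333292459 = 29333292459 + 4*√22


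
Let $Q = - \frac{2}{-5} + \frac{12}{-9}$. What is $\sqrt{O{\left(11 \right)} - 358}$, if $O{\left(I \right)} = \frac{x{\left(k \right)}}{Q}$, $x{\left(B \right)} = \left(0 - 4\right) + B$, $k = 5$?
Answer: $\frac{i \sqrt{70378}}{14} \approx 18.949 i$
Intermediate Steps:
$Q = - \frac{14}{15}$ ($Q = \left(-2\right) \left(- \frac{1}{5}\right) + 12 \left(- \frac{1}{9}\right) = \frac{2}{5} - \frac{4}{3} = - \frac{14}{15} \approx -0.93333$)
$x{\left(B \right)} = -4 + B$
$O{\left(I \right)} = - \frac{15}{14}$ ($O{\left(I \right)} = \frac{-4 + 5}{- \frac{14}{15}} = 1 \left(- \frac{15}{14}\right) = - \frac{15}{14}$)
$\sqrt{O{\left(11 \right)} - 358} = \sqrt{- \frac{15}{14} - 358} = \sqrt{- \frac{5027}{14}} = \frac{i \sqrt{70378}}{14}$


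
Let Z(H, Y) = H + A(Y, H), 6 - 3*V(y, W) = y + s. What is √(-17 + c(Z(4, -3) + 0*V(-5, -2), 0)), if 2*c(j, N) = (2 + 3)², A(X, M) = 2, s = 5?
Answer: 3*I*√2/2 ≈ 2.1213*I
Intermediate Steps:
V(y, W) = ⅓ - y/3 (V(y, W) = 2 - (y + 5)/3 = 2 - (5 + y)/3 = 2 + (-5/3 - y/3) = ⅓ - y/3)
Z(H, Y) = 2 + H (Z(H, Y) = H + 2 = 2 + H)
c(j, N) = 25/2 (c(j, N) = (2 + 3)²/2 = (½)*5² = (½)*25 = 25/2)
√(-17 + c(Z(4, -3) + 0*V(-5, -2), 0)) = √(-17 + 25/2) = √(-9/2) = 3*I*√2/2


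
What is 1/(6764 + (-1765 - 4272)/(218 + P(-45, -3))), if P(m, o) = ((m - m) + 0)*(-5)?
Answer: 218/1468515 ≈ 0.00014845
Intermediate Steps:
P(m, o) = 0 (P(m, o) = (0 + 0)*(-5) = 0*(-5) = 0)
1/(6764 + (-1765 - 4272)/(218 + P(-45, -3))) = 1/(6764 + (-1765 - 4272)/(218 + 0)) = 1/(6764 - 6037/218) = 1/(1468515/218) = 218/1468515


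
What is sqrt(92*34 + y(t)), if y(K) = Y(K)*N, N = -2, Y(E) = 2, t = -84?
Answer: 2*sqrt(781) ≈ 55.893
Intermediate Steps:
y(K) = -4 (y(K) = 2*(-2) = -4)
sqrt(92*34 + y(t)) = sqrt(92*34 - 4) = sqrt(3128 - 4) = sqrt(3124) = 2*sqrt(781)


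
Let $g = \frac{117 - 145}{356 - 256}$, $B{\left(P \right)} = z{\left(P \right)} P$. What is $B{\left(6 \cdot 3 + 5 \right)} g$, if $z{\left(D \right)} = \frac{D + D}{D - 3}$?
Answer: $- \frac{3703}{250} \approx -14.812$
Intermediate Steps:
$z{\left(D \right)} = \frac{2 D}{-3 + D}$
$B{\left(P \right)} = \frac{2 P^{2}}{-3 + P}$ ($B{\left(P \right)} = \frac{2 P}{-3 + P} P = \frac{2 P^{2}}{-3 + P}$)
$g = - \frac{7}{25}$ ($g = - \frac{28}{100} = \left(-28\right) \frac{1}{100} = - \frac{7}{25} \approx -0.28$)
$B{\left(6 \cdot 3 + 5 \right)} g = \frac{2 \left(6 \cdot 3 + 5\right)^{2}}{-3 + \left(6 \cdot 3 + 5\right)} \left(- \frac{7}{25}\right) = \frac{2 \left(18 + 5\right)^{2}}{-3 + \left(18 + 5\right)} \left(- \frac{7}{25}\right) = \frac{2 \cdot 23^{2}}{-3 + 23} \left(- \frac{7}{25}\right) = 2 \cdot 529 \cdot \frac{1}{20} \left(- \frac{7}{25}\right) = \frac{529}{10} \left(- \frac{7}{25}\right) = - \frac{3703}{250}$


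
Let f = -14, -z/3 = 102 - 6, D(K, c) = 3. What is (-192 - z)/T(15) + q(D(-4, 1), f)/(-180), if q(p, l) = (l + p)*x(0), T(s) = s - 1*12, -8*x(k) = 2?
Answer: 23029/720 ≈ 31.985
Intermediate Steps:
x(k) = -¼ (x(k) = -⅛*2 = -¼)
T(s) = -12 + s (T(s) = s - 12 = -12 + s)
z = -288 (z = -3*(102 - 6) = -3*96 = -288)
q(p, l) = -l/4 - p/4 (q(p, l) = (l + p)*(-¼) = -l/4 - p/4)
(-192 - z)/T(15) + q(D(-4, 1), f)/(-180) = (-192 - 1*(-288))/(-12 + 15) + (-¼*(-14) - ¼*3)/(-180) = (-192 + 288)/3 + (7/2 - ¾)*(-1/180) = 96*(⅓) + (11/4)*(-1/180) = 32 - 11/720 = 23029/720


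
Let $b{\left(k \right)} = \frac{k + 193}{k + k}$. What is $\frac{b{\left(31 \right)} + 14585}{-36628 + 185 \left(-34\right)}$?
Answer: $- \frac{150749}{443486} \approx -0.33992$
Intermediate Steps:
$b{\left(k \right)} = \frac{193 + k}{2 k}$
$\frac{b{\left(31 \right)} + 14585}{-36628 + 185 \left(-34\right)} = \frac{\frac{193 + 31}{2 \cdot 31} + 14585}{-36628 + 185 \left(-34\right)} = \frac{\frac{1}{2} \cdot \frac{1}{31} \cdot 224 + 14585}{-36628 - 6290} = \frac{\frac{112}{31} + 14585}{-42918} = \frac{452247}{31} \left(- \frac{1}{42918}\right) = - \frac{150749}{443486}$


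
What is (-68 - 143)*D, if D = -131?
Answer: 27641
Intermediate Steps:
(-68 - 143)*D = (-68 - 143)*(-131) = -211*(-131) = 27641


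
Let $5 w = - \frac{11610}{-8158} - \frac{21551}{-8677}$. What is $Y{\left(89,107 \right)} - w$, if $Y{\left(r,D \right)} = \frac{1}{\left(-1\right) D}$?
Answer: $- \frac{14972554413}{18935513405} \approx -0.79071$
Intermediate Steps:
$Y{\left(r,D \right)} = - \frac{1}{D}$
$w = \frac{138276514}{176967415}$ ($w = \frac{- \frac{11610}{-8158} - \frac{21551}{-8677}}{5} = \frac{\left(-11610\right) \left(- \frac{1}{8158}\right) - - \frac{21551}{8677}}{5} = \frac{\frac{5805}{4079} + \frac{21551}{8677}}{5} = \frac{1}{5} \cdot \frac{138276514}{35393483} = \frac{138276514}{176967415} \approx 0.78137$)
$Y{\left(89,107 \right)} - w = - \frac{1}{107} - \frac{138276514}{176967415} = - \frac{14972554413}{18935513405}$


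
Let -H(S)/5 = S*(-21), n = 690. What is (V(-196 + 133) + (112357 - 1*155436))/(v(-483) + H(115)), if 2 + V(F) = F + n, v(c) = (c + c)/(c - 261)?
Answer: -5264296/1497461 ≈ -3.5155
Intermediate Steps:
v(c) = 2*c/(-261 + c) (v(c) = (2*c)/(-261 + c) = 2*c/(-261 + c))
H(S) = 105*S (H(S) = -5*S*(-21) = -(-105)*S = 105*S)
V(F) = 688 + F (V(F) = -2 + (F + 690) = -2 + (690 + F) = 688 + F)
(V(-196 + 133) + (112357 - 1*155436))/(v(-483) + H(115)) = ((688 + (-196 + 133)) + (112357 - 1*155436))/(2*(-483)/(-261 - 483) + 105*115) = ((688 - 63) + (112357 - 155436))/(2*(-483)/(-744) + 12075) = (625 - 43079)/(2*(-483)*(-1/744) + 12075) = -42454/(161/124 + 12075) = -42454/1497461/124 = -42454*124/1497461 = -5264296/1497461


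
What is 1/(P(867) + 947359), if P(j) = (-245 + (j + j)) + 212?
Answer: 1/949060 ≈ 1.0537e-6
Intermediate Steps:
P(j) = -33 + 2*j (P(j) = (-245 + 2*j) + 212 = -33 + 2*j)
1/(P(867) + 947359) = 1/((-33 + 2*867) + 947359) = 1/((-33 + 1734) + 947359) = 1/(1701 + 947359) = 1/949060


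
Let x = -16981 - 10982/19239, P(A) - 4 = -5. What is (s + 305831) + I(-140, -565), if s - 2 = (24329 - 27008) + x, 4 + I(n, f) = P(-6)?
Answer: 5505575170/19239 ≈ 2.8617e+5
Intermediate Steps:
P(A) = -1 (P(A) = 4 - 5 = -1)
I(n, f) = -5 (I(n, f) = -4 - 1 = -5)
x = -326708441/19239 (x = -16981 - 10982*1/19239 = -16981 - 10982/19239 = -326708441/19239 ≈ -16982.)
s = -378211244/19239 (s = 2 + ((24329 - 27008) - 326708441/19239) = 2 + (-2679 - 326708441/19239) = 2 - 378249722/19239 = -378211244/19239 ≈ -19659.)
(s + 305831) + I(-140, -565) = (-378211244/19239 + 305831) - 5 = 5505671365/19239 - 5 = 5505575170/19239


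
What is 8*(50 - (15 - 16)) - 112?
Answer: 296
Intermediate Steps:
8*(50 - (15 - 16)) - 112 = 8*(50 - 1*(-1)) - 112 = 8*(50 + 1) - 112 = 8*51 - 112 = 408 - 112 = 296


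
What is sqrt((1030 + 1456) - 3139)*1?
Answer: I*sqrt(653) ≈ 25.554*I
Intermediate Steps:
sqrt((1030 + 1456) - 3139)*1 = sqrt(2486 - 3139)*1 = sqrt(-653)*1 = (I*sqrt(653))*1 = I*sqrt(653)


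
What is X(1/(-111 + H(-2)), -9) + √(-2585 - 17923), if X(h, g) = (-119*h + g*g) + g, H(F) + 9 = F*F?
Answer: 8471/116 + 2*I*√5127 ≈ 73.026 + 143.21*I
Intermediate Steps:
H(F) = -9 + F² (H(F) = -9 + F*F = -9 + F²)
X(h, g) = g + g² - 119*h (X(h, g) = (-119*h + g²) + g = (g² - 119*h) + g = g + g² - 119*h)
X(1/(-111 + H(-2)), -9) + √(-2585 - 17923) = (-9 + (-9)² - 119/(-111 + (-9 + (-2)²))) + √(-2585 - 17923) = (-9 + 81 - 119/(-111 + (-9 + 4))) + √(-20508) = (-9 + 81 - 119/(-111 - 5)) + 2*I*√5127 = (-9 + 81 - 119/(-116)) + 2*I*√5127 = (-9 + 81 - 119*(-1/116)) + 2*I*√5127 = (-9 + 81 + 119/116) + 2*I*√5127 = 8471/116 + 2*I*√5127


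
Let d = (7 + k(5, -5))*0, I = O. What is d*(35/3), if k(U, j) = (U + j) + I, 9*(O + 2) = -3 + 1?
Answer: 0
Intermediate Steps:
O = -20/9 (O = -2 + (-3 + 1)/9 = -2 + (⅑)*(-2) = -2 - 2/9 = -20/9 ≈ -2.2222)
I = -20/9 ≈ -2.2222
k(U, j) = -20/9 + U + j (k(U, j) = (U + j) - 20/9 = -20/9 + U + j)
d = 0 (d = (7 + (-20/9 + 5 - 5))*0 = (7 - 20/9)*0 = (43/9)*0 = 0)
d*(35/3) = 0*(35/3) = 0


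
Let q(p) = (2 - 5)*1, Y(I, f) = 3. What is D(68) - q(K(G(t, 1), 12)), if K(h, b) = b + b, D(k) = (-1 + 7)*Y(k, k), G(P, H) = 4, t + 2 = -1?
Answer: 21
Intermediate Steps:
t = -3 (t = -2 - 1 = -3)
D(k) = 18 (D(k) = (-1 + 7)*3 = 6*3 = 18)
K(h, b) = 2*b
q(p) = -3 (q(p) = -3*1 = -3)
D(68) - q(K(G(t, 1), 12)) = 18 - 1*(-3) = 18 + 3 = 21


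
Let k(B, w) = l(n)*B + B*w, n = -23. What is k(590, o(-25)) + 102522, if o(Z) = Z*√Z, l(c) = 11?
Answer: 109012 - 73750*I ≈ 1.0901e+5 - 73750.0*I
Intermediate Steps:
o(Z) = Z^(3/2)
k(B, w) = 11*B + B*w
k(590, o(-25)) + 102522 = 590*(11 + (-25)^(3/2)) + 102522 = 590*(11 - 125*I) + 102522 = (6490 - 73750*I) + 102522 = 109012 - 73750*I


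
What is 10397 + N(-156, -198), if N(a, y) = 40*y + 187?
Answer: 2664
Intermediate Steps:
N(a, y) = 187 + 40*y
10397 + N(-156, -198) = 10397 + (187 + 40*(-198)) = 10397 + (187 - 7920) = 10397 - 7733 = 2664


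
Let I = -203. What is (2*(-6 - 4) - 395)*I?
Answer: 84245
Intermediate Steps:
(2*(-6 - 4) - 395)*I = (2*(-6 - 4) - 395)*(-203) = (2*(-10) - 395)*(-203) = (-20 - 395)*(-203) = -415*(-203) = 84245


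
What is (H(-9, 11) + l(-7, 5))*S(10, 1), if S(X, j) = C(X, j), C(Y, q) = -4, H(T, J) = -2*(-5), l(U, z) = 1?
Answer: -44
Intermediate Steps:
H(T, J) = 10
S(X, j) = -4
(H(-9, 11) + l(-7, 5))*S(10, 1) = (10 + 1)*(-4) = 11*(-4) = -44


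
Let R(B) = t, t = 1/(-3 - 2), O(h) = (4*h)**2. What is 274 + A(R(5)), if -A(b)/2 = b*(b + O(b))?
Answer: 34272/125 ≈ 274.18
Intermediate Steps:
O(h) = 16*h**2
t = -1/5 (t = 1/(-5) = -1/5 ≈ -0.20000)
R(B) = -1/5
A(b) = -2*b*(b + 16*b**2)
274 + A(R(5)) = 274 + (-1/5)**2*(-2 - 32*(-1/5)) = 274 + (-2 + 32/5)/25 = 274 + (1/25)*(22/5) = 274 + 22/125 = 34272/125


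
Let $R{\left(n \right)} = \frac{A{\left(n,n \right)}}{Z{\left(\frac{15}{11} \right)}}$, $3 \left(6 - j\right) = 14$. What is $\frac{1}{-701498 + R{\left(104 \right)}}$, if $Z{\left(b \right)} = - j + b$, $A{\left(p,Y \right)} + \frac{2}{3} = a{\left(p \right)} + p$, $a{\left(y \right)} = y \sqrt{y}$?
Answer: $- \frac{29087}{20254244952} - \frac{143 \sqrt{26}}{10127122476} \approx -1.5081 \cdot 10^{-6}$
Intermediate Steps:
$j = \frac{4}{3}$ ($j = 6 - \frac{14}{3} = \frac{4}{3} \approx 1.3333$)
$a{\left(y \right)} = y^{\frac{3}{2}}$
$A{\left(p,Y \right)} = - \frac{2}{3} + p + p^{\frac{3}{2}}$ ($A{\left(p,Y \right)} = - \frac{2}{3} + \left(p^{\frac{3}{2}} + p\right) = - \frac{2}{3} + \left(p + p^{\frac{3}{2}}\right) = - \frac{2}{3} + p + p^{\frac{3}{2}}$)
$Z{\left(b \right)} = - \frac{4}{3} + b$ ($Z{\left(b \right)} = \left(-1\right) \frac{4}{3} + b = - \frac{4}{3} + b$)
$R{\left(n \right)} = -22 + 33 n + 33 n^{\frac{3}{2}}$ ($R{\left(n \right)} = \frac{- \frac{2}{3} + n + n^{\frac{3}{2}}}{- \frac{4}{3} + \frac{15}{11}} = \left(- \frac{2}{3} + n + n^{\frac{3}{2}}\right) \frac{1}{\frac{1}{33}} = \left(- \frac{2}{3} + n + n^{\frac{3}{2}}\right) 33 = -22 + 33 n + 33 n^{\frac{3}{2}}$)
$\frac{1}{-701498 + R{\left(104 \right)}} = \frac{1}{-701498 + \left(-22 + 33 \cdot 104 + 33 \cdot 104^{\frac{3}{2}}\right)} = \frac{1}{-701498 + \left(-22 + 3432 + 33 \cdot 208 \sqrt{26}\right)} = \frac{1}{-701498 + \left(-22 + 3432 + 6864 \sqrt{26}\right)} = \frac{1}{-701498 + \left(3410 + 6864 \sqrt{26}\right)} = \frac{1}{-698088 + 6864 \sqrt{26}}$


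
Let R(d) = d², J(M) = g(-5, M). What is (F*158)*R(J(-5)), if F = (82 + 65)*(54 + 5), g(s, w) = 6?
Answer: 49332024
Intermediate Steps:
J(M) = 6
F = 8673 (F = 147*59 = 8673)
(F*158)*R(J(-5)) = (8673*158)*6² = 1370334*36 = 49332024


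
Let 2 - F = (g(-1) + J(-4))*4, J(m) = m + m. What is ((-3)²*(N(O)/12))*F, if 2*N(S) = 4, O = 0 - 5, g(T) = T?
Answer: 57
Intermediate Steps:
O = -5
J(m) = 2*m
N(S) = 2 (N(S) = (½)*4 = 2)
F = 38 (F = 2 - (-1 + 2*(-4))*4 = 2 - (-1 - 8)*4 = 2 - (-9)*4 = 2 - 1*(-36) = 2 + 36 = 38)
((-3)²*(N(O)/12))*F = ((-3)²*(2/12))*38 = (9*(2*(1/12)))*38 = (9*(⅙))*38 = (3/2)*38 = 57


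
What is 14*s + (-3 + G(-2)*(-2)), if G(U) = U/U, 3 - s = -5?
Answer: 107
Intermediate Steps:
s = 8 (s = 3 - 1*(-5) = 3 + 5 = 8)
G(U) = 1
14*s + (-3 + G(-2)*(-2)) = 14*8 + (-3 + 1*(-2)) = 112 + (-3 - 2) = 112 - 5 = 107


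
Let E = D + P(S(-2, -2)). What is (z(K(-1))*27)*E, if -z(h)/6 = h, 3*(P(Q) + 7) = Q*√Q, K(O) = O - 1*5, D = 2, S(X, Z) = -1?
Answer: -4860 - 324*I ≈ -4860.0 - 324.0*I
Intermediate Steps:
K(O) = -5 + O (K(O) = O - 5 = -5 + O)
P(Q) = -7 + Q^(3/2)/3 (P(Q) = -7 + (Q*√Q)/3 = -7 + Q^(3/2)/3)
z(h) = -6*h
E = -5 - I/3 (E = 2 + (-7 + (-1)^(3/2)/3) = 2 + (-7 + (-I)/3) = 2 + (-7 - I/3) = -5 - I/3 ≈ -5.0 - 0.33333*I)
(z(K(-1))*27)*E = (-6*(-5 - 1)*27)*(-5 - I/3) = (-6*(-6)*27)*(-5 - I/3) = (36*27)*(-5 - I/3) = 972*(-5 - I/3) = -4860 - 324*I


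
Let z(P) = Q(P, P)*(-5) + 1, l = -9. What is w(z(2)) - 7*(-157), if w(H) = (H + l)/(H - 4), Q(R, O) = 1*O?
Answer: 14305/13 ≈ 1100.4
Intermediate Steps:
Q(R, O) = O
z(P) = 1 - 5*P (z(P) = P*(-5) + 1 = -5*P + 1 = 1 - 5*P)
w(H) = (-9 + H)/(-4 + H) (w(H) = (H - 9)/(H - 4) = (-9 + H)/(-4 + H))
w(z(2)) - 7*(-157) = (-9 + (1 - 5*2))/(-4 + (1 - 5*2)) - 7*(-157) = (-9 + (1 - 10))/(-4 + (1 - 10)) + 1099 = (-9 - 9)/(-4 - 9) + 1099 = -18/(-13) + 1099 = -1/13*(-18) + 1099 = 18/13 + 1099 = 14305/13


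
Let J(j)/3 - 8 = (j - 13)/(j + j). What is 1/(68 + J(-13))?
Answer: 1/95 ≈ 0.010526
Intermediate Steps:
J(j) = 24 + 3*(-13 + j)/(2*j) (J(j) = 24 + 3*((j - 13)/(j + j)) = 24 + 3*((-13 + j)/((2*j))) = 24 + 3*((-13 + j)*(1/(2*j))) = 24 + 3*((-13 + j)/(2*j)) = 24 + 3*(-13 + j)/(2*j))
1/(68 + J(-13)) = 1/(68 + (3/2)*(-13 + 17*(-13))/(-13)) = 1/(68 + (3/2)*(-1/13)*(-13 - 221)) = 1/(68 + (3/2)*(-1/13)*(-234)) = 1/(68 + 27) = 1/95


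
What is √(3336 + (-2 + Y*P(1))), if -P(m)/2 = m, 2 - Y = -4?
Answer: √3322 ≈ 57.637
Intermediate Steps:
Y = 6 (Y = 2 - 1*(-4) = 2 + 4 = 6)
P(m) = -2*m
√(3336 + (-2 + Y*P(1))) = √(3336 + (-2 + 6*(-2*1))) = √(3336 + (-2 + 6*(-2))) = √(3336 + (-2 - 12)) = √(3336 - 14) = √3322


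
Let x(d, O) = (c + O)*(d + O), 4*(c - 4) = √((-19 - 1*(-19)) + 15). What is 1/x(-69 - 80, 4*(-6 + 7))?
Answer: -128/146305 + 4*√15/146305 ≈ -0.00076900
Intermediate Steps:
c = 4 + √15/4 (c = 4 + √((-19 - 1*(-19)) + 15)/4 = 4 + √((-19 + 19) + 15)/4 = 4 + √(0 + 15)/4 = 4 + √15/4 ≈ 4.9682)
x(d, O) = (O + d)*(4 + O + √15/4) (x(d, O) = ((4 + √15/4) + O)*(d + O) = (4 + O + √15/4)*(O + d) = (O + d)*(4 + O + √15/4))
1/x(-69 - 80, 4*(-6 + 7)) = 1/((4*(-6 + 7))² + (4*(-6 + 7))*(-69 - 80) + (4*(-6 + 7))*(16 + √15)/4 + (-69 - 80)*(16 + √15)/4) = 1/((4*1)² + (4*1)*(-149) + (4*1)*(16 + √15)/4 + (¼)*(-149)*(16 + √15)) = 1/(4² + 4*(-149) + (¼)*4*(16 + √15) + (-596 - 149*√15/4)) = 1/(16 - 596 + (16 + √15) + (-596 - 149*√15/4)) = 1/(-1160 - 145*√15/4)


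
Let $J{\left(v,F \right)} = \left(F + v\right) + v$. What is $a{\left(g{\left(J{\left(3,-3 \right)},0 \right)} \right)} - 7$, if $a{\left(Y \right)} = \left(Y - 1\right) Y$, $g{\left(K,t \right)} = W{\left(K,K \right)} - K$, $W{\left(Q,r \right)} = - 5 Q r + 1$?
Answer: $2249$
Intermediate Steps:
$W{\left(Q,r \right)} = 1 - 5 Q r$ ($W{\left(Q,r \right)} = - 5 Q r + 1 = 1 - 5 Q r$)
$J{\left(v,F \right)} = F + 2 v$
$g{\left(K,t \right)} = 1 - K - 5 K^{2}$ ($g{\left(K,t \right)} = \left(1 - 5 K K\right) - K = \left(1 - 5 K^{2}\right) - K = 1 - K - 5 K^{2}$)
$a{\left(Y \right)} = Y \left(-1 + Y\right)$ ($a{\left(Y \right)} = \left(-1 + Y\right) Y = Y \left(-1 + Y\right)$)
$a{\left(g{\left(J{\left(3,-3 \right)},0 \right)} \right)} - 7 = \left(1 - \left(-3 + 2 \cdot 3\right) - 5 \left(-3 + 2 \cdot 3\right)^{2}\right) \left(-1 - \left(-4 + 6 + 5 \left(-3 + 2 \cdot 3\right)^{2}\right)\right) - 7 = \left(1 - \left(-3 + 6\right) - 5 \left(-3 + 6\right)^{2}\right) \left(-1 - \left(2 + 5 \left(-3 + 6\right)^{2}\right)\right) - 7 = \left(1 - 3 - 5 \cdot 3^{2}\right) \left(-1 - \left(2 + 45\right)\right) - 7 = \left(1 - 3 - 45\right) \left(-1 - 47\right) - 7 = - 47 \left(-1 - 47\right) - 7 = \left(-47\right) \left(-48\right) - 7 = 2256 - 7 = 2249$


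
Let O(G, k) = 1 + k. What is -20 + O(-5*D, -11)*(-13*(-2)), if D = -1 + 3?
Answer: -280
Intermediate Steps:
D = 2
-20 + O(-5*D, -11)*(-13*(-2)) = -20 + (1 - 11)*(-13*(-2)) = -20 - 10*26 = -20 - 260 = -280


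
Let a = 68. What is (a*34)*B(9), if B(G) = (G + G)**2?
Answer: 749088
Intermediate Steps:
B(G) = 4*G**2 (B(G) = (2*G)**2 = 4*G**2)
(a*34)*B(9) = (68*34)*(4*9**2) = 2312*(4*81) = 2312*324 = 749088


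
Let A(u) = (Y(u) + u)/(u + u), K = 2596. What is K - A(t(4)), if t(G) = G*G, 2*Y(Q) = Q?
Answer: 10381/4 ≈ 2595.3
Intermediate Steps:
Y(Q) = Q/2
t(G) = G²
A(u) = ¾ (A(u) = (u/2 + u)/(u + u) = (3*u/2)/((2*u)) = (3*u/2)*(1/(2*u)) = ¾)
K - A(t(4)) = 2596 - 1*¾ = 2596 - ¾ = 10381/4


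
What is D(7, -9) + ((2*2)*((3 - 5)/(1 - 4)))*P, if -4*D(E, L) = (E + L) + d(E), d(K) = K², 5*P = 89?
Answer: 2143/60 ≈ 35.717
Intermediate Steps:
P = 89/5 (P = (⅕)*89 = 89/5 ≈ 17.800)
D(E, L) = -E/4 - L/4 - E²/4 (D(E, L) = -((E + L) + E²)/4 = -(E + L + E²)/4 = -E/4 - L/4 - E²/4)
D(7, -9) + ((2*2)*((3 - 5)/(1 - 4)))*P = (-¼*7 - ¼*(-9) - ¼*7²) + ((2*2)*((3 - 5)/(1 - 4)))*(89/5) = (-7/4 + 9/4 - ¼*49) + (4*(-2/(-3)))*(89/5) = (-7/4 + 9/4 - 49/4) + (4*(-2*(-⅓)))*(89/5) = -47/4 + (4*(⅔))*(89/5) = -47/4 + (8/3)*(89/5) = -47/4 + 712/15 = 2143/60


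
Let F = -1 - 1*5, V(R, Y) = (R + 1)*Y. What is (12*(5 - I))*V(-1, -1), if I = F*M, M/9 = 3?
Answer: 0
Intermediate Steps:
V(R, Y) = Y*(1 + R) (V(R, Y) = (1 + R)*Y = Y*(1 + R))
M = 27 (M = 9*3 = 27)
F = -6 (F = -1 - 5 = -6)
I = -162 (I = -6*27 = -162)
(12*(5 - I))*V(-1, -1) = (12*(5 - 1*(-162)))*(-(1 - 1)) = (12*(5 + 162))*(-1*0) = (12*167)*0 = 2004*0 = 0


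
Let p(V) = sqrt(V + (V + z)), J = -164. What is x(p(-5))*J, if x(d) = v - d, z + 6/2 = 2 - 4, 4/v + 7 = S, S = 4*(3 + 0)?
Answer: -656/5 + 164*I*sqrt(15) ≈ -131.2 + 635.17*I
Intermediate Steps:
S = 12 (S = 4*3 = 12)
v = 4/5 (v = 4/(-7 + 12) = 4/5 ≈ 0.80000)
z = -5 (z = -3 + (2 - 4) = -3 - 2 = -5)
p(V) = sqrt(-5 + 2*V) (p(V) = sqrt(V + (V - 5)) = sqrt(V + (-5 + V)) = sqrt(-5 + 2*V))
x(d) = 4/5 - d
x(p(-5))*J = (4/5 - sqrt(-5 + 2*(-5)))*(-164) = (4/5 - sqrt(-5 - 10))*(-164) = (4/5 - sqrt(-15))*(-164) = (4/5 - I*sqrt(15))*(-164) = -656/5 + 164*I*sqrt(15)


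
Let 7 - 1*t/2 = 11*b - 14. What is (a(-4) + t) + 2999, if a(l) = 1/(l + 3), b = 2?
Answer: 2996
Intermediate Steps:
t = -2 (t = 14 - 2*(11*2 - 14) = 14 - 2*(22 - 14) = 14 - 2*8 = 14 - 16 = -2)
a(l) = 1/(3 + l)
(a(-4) + t) + 2999 = (1/(3 - 4) - 2) + 2999 = (1/(-1) - 2) + 2999 = (-1 - 2) + 2999 = -3 + 2999 = 2996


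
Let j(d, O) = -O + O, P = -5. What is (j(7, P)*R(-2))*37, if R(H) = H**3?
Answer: 0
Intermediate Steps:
j(d, O) = 0
(j(7, P)*R(-2))*37 = (0*(-2)**3)*37 = (0*(-8))*37 = 0*37 = 0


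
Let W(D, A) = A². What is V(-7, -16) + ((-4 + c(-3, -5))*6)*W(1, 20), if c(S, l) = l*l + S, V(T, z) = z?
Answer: 43184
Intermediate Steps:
c(S, l) = S + l² (c(S, l) = l² + S = S + l²)
V(-7, -16) + ((-4 + c(-3, -5))*6)*W(1, 20) = -16 + ((-4 + (-3 + (-5)²))*6)*20² = -16 + ((-4 + (-3 + 25))*6)*400 = -16 + ((-4 + 22)*6)*400 = -16 + (18*6)*400 = -16 + 108*400 = -16 + 43200 = 43184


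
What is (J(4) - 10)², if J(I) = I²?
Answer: 36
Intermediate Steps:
(J(4) - 10)² = (4² - 10)² = (16 - 10)² = 6² = 36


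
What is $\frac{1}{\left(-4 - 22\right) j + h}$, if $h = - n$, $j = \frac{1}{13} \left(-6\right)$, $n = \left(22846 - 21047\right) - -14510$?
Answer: $- \frac{1}{16297} \approx -6.1361 \cdot 10^{-5}$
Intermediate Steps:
$n = 16309$ ($n = \left(22846 - 21047\right) + 14510 = 1799 + 14510 = 16309$)
$j = - \frac{6}{13}$ ($j = \frac{1}{13} \left(-6\right) = - \frac{6}{13} \approx -0.46154$)
$h = -16309$ ($h = \left(-1\right) 16309 = -16309$)
$\frac{1}{\left(-4 - 22\right) j + h} = \frac{1}{\left(-4 - 22\right) \left(- \frac{6}{13}\right) - 16309} = \frac{1}{\left(-26\right) \left(- \frac{6}{13}\right) - 16309} = \frac{1}{12 - 16309} = \frac{1}{-16297} = - \frac{1}{16297}$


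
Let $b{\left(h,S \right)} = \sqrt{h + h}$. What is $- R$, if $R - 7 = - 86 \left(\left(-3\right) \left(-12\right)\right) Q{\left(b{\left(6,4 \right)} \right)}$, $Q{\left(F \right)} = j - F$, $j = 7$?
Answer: $21665 - 6192 \sqrt{3} \approx 10940.0$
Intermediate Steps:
$b{\left(h,S \right)} = \sqrt{2} \sqrt{h}$ ($b{\left(h,S \right)} = \sqrt{2 h} = \sqrt{2} \sqrt{h}$)
$Q{\left(F \right)} = 7 - F$
$R = -21665 + 6192 \sqrt{3}$ ($R = 7 + - 86 \left(\left(-3\right) \left(-12\right)\right) \left(7 - \sqrt{2} \sqrt{6}\right) = 7 + \left(-86\right) 36 \left(7 - 2 \sqrt{3}\right) = 7 - 3096 \left(7 - 2 \sqrt{3}\right) = 7 - \left(21672 - 6192 \sqrt{3}\right) = -21665 + 6192 \sqrt{3} \approx -10940.0$)
$- R = - (-21665 + 6192 \sqrt{3}) = 21665 - 6192 \sqrt{3}$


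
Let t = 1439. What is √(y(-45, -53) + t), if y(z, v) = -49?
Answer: √1390 ≈ 37.283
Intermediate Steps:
√(y(-45, -53) + t) = √(-49 + 1439) = √1390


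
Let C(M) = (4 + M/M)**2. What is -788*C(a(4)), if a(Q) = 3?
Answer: -19700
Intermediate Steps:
C(M) = 25 (C(M) = (4 + 1)**2 = 5**2 = 25)
-788*C(a(4)) = -788*25 = -19700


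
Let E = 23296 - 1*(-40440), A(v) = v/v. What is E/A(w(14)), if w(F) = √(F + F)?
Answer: 63736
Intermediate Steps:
w(F) = √2*√F (w(F) = √(2*F) = √2*√F)
A(v) = 1
E = 63736 (E = 23296 + 40440 = 63736)
E/A(w(14)) = 63736/1 = 63736*1 = 63736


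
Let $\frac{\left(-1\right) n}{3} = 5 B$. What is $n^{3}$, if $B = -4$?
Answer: $216000$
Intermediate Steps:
$n = 60$ ($n = - 3 \cdot 5 \left(-4\right) = \left(-3\right) \left(-20\right) = 60$)
$n^{3} = 60^{3} = 216000$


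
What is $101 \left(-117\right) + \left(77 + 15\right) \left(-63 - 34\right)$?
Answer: $-20741$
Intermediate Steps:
$101 \left(-117\right) + \left(77 + 15\right) \left(-63 - 34\right) = -11817 + 92 \left(-97\right) = -11817 - 8924 = -20741$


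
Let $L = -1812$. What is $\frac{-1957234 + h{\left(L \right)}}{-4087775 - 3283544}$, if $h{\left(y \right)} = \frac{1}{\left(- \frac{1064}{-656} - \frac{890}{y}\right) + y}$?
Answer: $\frac{65792477688359}{247787101953251} \approx 0.26552$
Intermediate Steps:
$h{\left(y \right)} = \frac{1}{\frac{133}{82} + y - \frac{890}{y}}$ ($h{\left(y \right)} = \frac{1}{\left(\left(-1064\right) \left(- \frac{1}{656}\right) - \frac{890}{y}\right) + y} = \frac{1}{\left(\frac{133}{82} - \frac{890}{y}\right) + y} = \frac{1}{\frac{133}{82} + y - \frac{890}{y}}$)
$\frac{-1957234 + h{\left(L \right)}}{-4087775 - 3283544} = \frac{-1957234 + 82 \left(-1812\right) \frac{1}{-72980 + 82 \left(-1812\right)^{2} + 133 \left(-1812\right)}}{-4087775 - 3283544} = \frac{-1957234 + 82 \left(-1812\right) \frac{1}{-72980 + 82 \cdot 3283344 - 240996}}{-7371319} = \left(-1957234 + 82 \left(-1812\right) \frac{1}{-72980 + 269234208 - 240996}\right) \left(- \frac{1}{7371319}\right) = \left(-1957234 + 82 \left(-1812\right) \frac{1}{268920232}\right) \left(- \frac{1}{7371319}\right) = \left(-1957234 - \frac{18573}{33615029}\right) \left(- \frac{1}{7371319}\right) = \left(- \frac{65792477688359}{33615029}\right) \left(- \frac{1}{7371319}\right) = \frac{65792477688359}{247787101953251}$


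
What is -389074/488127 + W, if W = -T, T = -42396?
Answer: 20694243218/488127 ≈ 42395.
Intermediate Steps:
W = 42396 (W = -1*(-42396) = 42396)
-389074/488127 + W = -389074/488127 + 42396 = 20694243218/488127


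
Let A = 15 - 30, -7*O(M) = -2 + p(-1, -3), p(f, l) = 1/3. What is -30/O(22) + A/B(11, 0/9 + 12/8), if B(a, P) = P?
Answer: -136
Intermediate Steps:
p(f, l) = ⅓
O(M) = 5/21 (O(M) = -(-2 + ⅓)/7 = -⅐*(-5/3) = 5/21)
A = -15
-30/O(22) + A/B(11, 0/9 + 12/8) = -30/5/21 - 15/(0/9 + 12/8) = -30*21/5 - 15/(0*(⅑) + 12*(⅛)) = -126 - 15/(0 + 3/2) = -126 - 15/3/2 = -126 - 15*⅔ = -126 - 10 = -136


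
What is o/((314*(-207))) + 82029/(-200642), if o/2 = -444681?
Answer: 9617313859/724518262 ≈ 13.274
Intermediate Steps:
o = -889362 (o = 2*(-444681) = -889362)
o/((314*(-207))) + 82029/(-200642) = -889362/(314*(-207)) + 82029/(-200642) = -889362/(-64998) + 82029*(-1/200642) = -889362*(-1/64998) - 82029/200642 = 49409/3611 - 82029/200642 = 9617313859/724518262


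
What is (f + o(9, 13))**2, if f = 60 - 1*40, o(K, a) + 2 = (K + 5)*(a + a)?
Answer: 145924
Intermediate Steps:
o(K, a) = -2 + 2*a*(5 + K) (o(K, a) = -2 + (K + 5)*(a + a) = -2 + (5 + K)*(2*a) = -2 + 2*a*(5 + K))
f = 20 (f = 60 - 40 = 20)
(f + o(9, 13))**2 = (20 + (-2 + 10*13 + 2*9*13))**2 = (20 + (-2 + 130 + 234))**2 = (20 + 362)**2 = 382**2 = 145924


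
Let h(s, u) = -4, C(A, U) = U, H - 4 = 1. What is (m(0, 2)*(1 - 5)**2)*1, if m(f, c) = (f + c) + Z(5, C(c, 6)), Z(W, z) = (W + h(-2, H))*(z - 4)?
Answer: 64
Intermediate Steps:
H = 5 (H = 4 + 1 = 5)
Z(W, z) = (-4 + W)*(-4 + z) (Z(W, z) = (W - 4)*(z - 4) = (-4 + W)*(-4 + z))
m(f, c) = 2 + c + f (m(f, c) = (f + c) + (16 - 4*5 - 4*6 + 5*6) = (c + f) + (16 - 20 - 24 + 30) = (c + f) + 2 = 2 + c + f)
(m(0, 2)*(1 - 5)**2)*1 = ((2 + 2 + 0)*(1 - 5)**2)*1 = (4*(-4)**2)*1 = (4*16)*1 = 64*1 = 64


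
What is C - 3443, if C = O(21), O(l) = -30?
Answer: -3473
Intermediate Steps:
C = -30
C - 3443 = -30 - 3443 = -3473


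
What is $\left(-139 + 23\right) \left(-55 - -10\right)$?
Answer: $5220$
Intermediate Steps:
$\left(-139 + 23\right) \left(-55 - -10\right) = - 116 \left(-55 + 10\right) = \left(-116\right) \left(-45\right) = 5220$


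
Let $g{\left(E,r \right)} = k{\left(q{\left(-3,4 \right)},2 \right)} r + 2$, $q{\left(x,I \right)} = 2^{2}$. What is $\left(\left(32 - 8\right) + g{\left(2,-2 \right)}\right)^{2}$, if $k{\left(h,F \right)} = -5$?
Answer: $1296$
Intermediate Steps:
$q{\left(x,I \right)} = 4$
$g{\left(E,r \right)} = 2 - 5 r$ ($g{\left(E,r \right)} = - 5 r + 2 = 2 - 5 r$)
$\left(\left(32 - 8\right) + g{\left(2,-2 \right)}\right)^{2} = \left(\left(32 - 8\right) + \left(2 - -10\right)\right)^{2} = \left(24 + \left(2 + 10\right)\right)^{2} = \left(24 + 12\right)^{2} = 36^{2} = 1296$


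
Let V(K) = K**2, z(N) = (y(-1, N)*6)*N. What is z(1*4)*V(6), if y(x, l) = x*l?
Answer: -3456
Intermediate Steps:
y(x, l) = l*x
z(N) = -6*N**2 (z(N) = ((N*(-1))*6)*N = (-N*6)*N = (-6*N)*N = -6*N**2)
z(1*4)*V(6) = -6*(1*4)**2*6**2 = -6*4**2*36 = -6*16*36 = -96*36 = -3456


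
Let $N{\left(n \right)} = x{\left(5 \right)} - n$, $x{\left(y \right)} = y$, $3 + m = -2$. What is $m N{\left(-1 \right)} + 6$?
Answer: $-24$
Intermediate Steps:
$m = -5$ ($m = -3 - 2 = -5$)
$N{\left(n \right)} = 5 - n$
$m N{\left(-1 \right)} + 6 = - 5 \left(5 - -1\right) + 6 = - 5 \left(5 + 1\right) + 6 = \left(-5\right) 6 + 6 = -30 + 6 = -24$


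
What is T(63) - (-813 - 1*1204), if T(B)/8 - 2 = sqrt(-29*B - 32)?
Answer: 2033 + 104*I*sqrt(11) ≈ 2033.0 + 344.93*I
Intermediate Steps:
T(B) = 16 + 8*sqrt(-32 - 29*B) (T(B) = 16 + 8*sqrt(-29*B - 32) = 16 + 8*sqrt(-32 - 29*B))
T(63) - (-813 - 1*1204) = (16 + 8*sqrt(-32 - 29*63)) - (-813 - 1*1204) = (16 + 8*sqrt(-32 - 1827)) - (-813 - 1204) = (16 + 8*sqrt(-1859)) - 1*(-2017) = (16 + 8*(13*I*sqrt(11))) + 2017 = (16 + 104*I*sqrt(11)) + 2017 = 2033 + 104*I*sqrt(11)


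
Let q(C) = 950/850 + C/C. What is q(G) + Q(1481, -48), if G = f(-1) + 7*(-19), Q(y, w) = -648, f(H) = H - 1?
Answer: -10980/17 ≈ -645.88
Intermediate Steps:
f(H) = -1 + H
G = -135 (G = (-1 - 1) + 7*(-19) = -2 - 133 = -135)
q(C) = 36/17 (q(C) = 950*(1/850) + 1 = 19/17 + 1 = 36/17)
q(G) + Q(1481, -48) = 36/17 - 648 = -10980/17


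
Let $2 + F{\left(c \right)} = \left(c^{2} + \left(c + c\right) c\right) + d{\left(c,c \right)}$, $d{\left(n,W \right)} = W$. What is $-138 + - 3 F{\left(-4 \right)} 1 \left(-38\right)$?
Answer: $4650$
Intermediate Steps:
$F{\left(c \right)} = -2 + c + 3 c^{2}$ ($F{\left(c \right)} = -2 + \left(\left(c^{2} + \left(c + c\right) c\right) + c\right) = -2 + \left(\left(c^{2} + 2 c c\right) + c\right) = -2 + \left(\left(c^{2} + 2 c^{2}\right) + c\right) = -2 + \left(3 c^{2} + c\right) = -2 + \left(c + 3 c^{2}\right) = -2 + c + 3 c^{2}$)
$-138 + - 3 F{\left(-4 \right)} 1 \left(-38\right) = -138 + - 3 \left(-2 - 4 + 3 \left(-4\right)^{2}\right) 1 \left(-38\right) = -138 + - 3 \left(-2 - 4 + 3 \cdot 16\right) 1 \left(-38\right) = -138 + - 3 \left(-2 - 4 + 48\right) 1 \left(-38\right) = -138 + \left(-3\right) 42 \cdot 1 \left(-38\right) = -138 + \left(-126\right) 1 \left(-38\right) = -138 - -4788 = -138 + 4788 = 4650$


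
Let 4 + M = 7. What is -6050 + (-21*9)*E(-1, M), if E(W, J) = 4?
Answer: -6806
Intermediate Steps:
M = 3 (M = -4 + 7 = 3)
-6050 + (-21*9)*E(-1, M) = -6050 - 21*9*4 = -6050 - 189*4 = -6050 - 756 = -6806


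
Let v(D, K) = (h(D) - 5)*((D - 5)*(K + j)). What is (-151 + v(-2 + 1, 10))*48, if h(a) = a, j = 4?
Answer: 16944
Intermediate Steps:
v(D, K) = (-5 + D)**2*(4 + K) (v(D, K) = (D - 5)*((D - 5)*(K + 4)) = (-5 + D)*((-5 + D)*(4 + K)) = (-5 + D)**2*(4 + K))
(-151 + v(-2 + 1, 10))*48 = (-151 + (100 - 40*(-2 + 1) + 4*(-2 + 1)**2 + 25*10 + 10*(-2 + 1)**2 - 10*(-2 + 1)*10))*48 = (-151 + (100 - 40*(-1) + 4*(-1)**2 + 250 + 10*(-1)**2 - 10*(-1)*10))*48 = (-151 + (100 + 40 + 4*1 + 250 + 10*1 + 100))*48 = (-151 + (100 + 40 + 4 + 250 + 10 + 100))*48 = (-151 + 504)*48 = 353*48 = 16944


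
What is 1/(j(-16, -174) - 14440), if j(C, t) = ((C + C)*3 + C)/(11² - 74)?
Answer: -47/678792 ≈ -6.9241e-5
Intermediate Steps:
j(C, t) = 7*C/47 (j(C, t) = ((2*C)*3 + C)/(121 - 74) = (6*C + C)/47 = (7*C)*(1/47) = 7*C/47)
1/(j(-16, -174) - 14440) = 1/((7/47)*(-16) - 14440) = 1/(-112/47 - 14440) = 1/(-678792/47) = -47/678792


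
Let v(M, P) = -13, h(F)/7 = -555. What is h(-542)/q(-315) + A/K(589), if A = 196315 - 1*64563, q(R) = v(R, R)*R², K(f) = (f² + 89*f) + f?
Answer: 233338681/701878905 ≈ 0.33245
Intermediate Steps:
h(F) = -3885 (h(F) = 7*(-555) = -3885)
K(f) = f² + 90*f
q(R) = -13*R²
A = 131752 (A = 196315 - 64563 = 131752)
h(-542)/q(-315) + A/K(589) = -3885/((-13*(-315)²)) + 131752/((589*(90 + 589))) = -3885/((-13*99225)) + 131752/((589*679)) = -3885/(-1289925) + 131752/399931 = -3885*(-1/1289925) + 131752*(1/399931) = 37/12285 + 131752/399931 = 233338681/701878905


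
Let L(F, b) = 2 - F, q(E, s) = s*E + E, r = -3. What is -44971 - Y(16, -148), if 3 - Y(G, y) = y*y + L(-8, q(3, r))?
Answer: -23060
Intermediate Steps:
q(E, s) = E + E*s (q(E, s) = E*s + E = E + E*s)
Y(G, y) = -7 - y² (Y(G, y) = 3 - (y*y + (2 - 1*(-8))) = 3 - (y² + (2 + 8)) = 3 - (y² + 10) = 3 - (10 + y²) = 3 + (-10 - y²) = -7 - y²)
-44971 - Y(16, -148) = -44971 - (-7 - 1*(-148)²) = -44971 - (-7 - 1*21904) = -44971 - (-7 - 21904) = -44971 - 1*(-21911) = -44971 + 21911 = -23060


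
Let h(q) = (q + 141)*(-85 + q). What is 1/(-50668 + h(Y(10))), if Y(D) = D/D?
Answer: -1/62596 ≈ -1.5975e-5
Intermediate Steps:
Y(D) = 1
h(q) = (-85 + q)*(141 + q) (h(q) = (141 + q)*(-85 + q) = (-85 + q)*(141 + q))
1/(-50668 + h(Y(10))) = 1/(-50668 + (-11985 + 1² + 56*1)) = 1/(-50668 + (-11985 + 1 + 56)) = 1/(-50668 - 11928) = 1/(-62596) = -1/62596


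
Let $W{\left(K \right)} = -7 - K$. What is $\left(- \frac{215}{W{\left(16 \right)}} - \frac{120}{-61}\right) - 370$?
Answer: $- \frac{503235}{1403} \approx -358.69$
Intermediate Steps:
$\left(- \frac{215}{W{\left(16 \right)}} - \frac{120}{-61}\right) - 370 = \left(- \frac{215}{-7 - 16} - \frac{120}{-61}\right) - 370 = \left(- \frac{215}{-7 - 16} - - \frac{120}{61}\right) - 370 = \left(- \frac{215}{-23} + \frac{120}{61}\right) - 370 = \left(\left(-215\right) \left(- \frac{1}{23}\right) + \frac{120}{61}\right) - 370 = \left(\frac{215}{23} + \frac{120}{61}\right) - 370 = \frac{15875}{1403} - 370 = - \frac{503235}{1403}$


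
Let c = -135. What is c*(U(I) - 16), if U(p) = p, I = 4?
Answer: 1620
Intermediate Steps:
c*(U(I) - 16) = -135*(4 - 16) = -135*(-12) = 1620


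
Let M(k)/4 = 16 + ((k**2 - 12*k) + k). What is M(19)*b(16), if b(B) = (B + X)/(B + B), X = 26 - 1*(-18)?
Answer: 1260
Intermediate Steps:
X = 44 (X = 26 + 18 = 44)
M(k) = 64 - 44*k + 4*k**2 (M(k) = 4*(16 + ((k**2 - 12*k) + k)) = 4*(16 + (k**2 - 11*k)) = 4*(16 + k**2 - 11*k) = 64 - 44*k + 4*k**2)
b(B) = (44 + B)/(2*B) (b(B) = (B + 44)/(B + B) = (44 + B)/((2*B)) = (44 + B)*(1/(2*B)) = (44 + B)/(2*B))
M(19)*b(16) = (64 - 44*19 + 4*19**2)*((1/2)*(44 + 16)/16) = (64 - 836 + 4*361)*((1/2)*(1/16)*60) = (64 - 836 + 1444)*(15/8) = 672*(15/8) = 1260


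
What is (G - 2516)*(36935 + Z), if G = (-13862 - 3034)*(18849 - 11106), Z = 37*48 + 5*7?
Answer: -5069071142024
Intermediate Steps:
Z = 1811 (Z = 1776 + 35 = 1811)
G = -130825728 (G = -16896*7743 = -130825728)
(G - 2516)*(36935 + Z) = (-130825728 - 2516)*(36935 + 1811) = -130828244*38746 = -5069071142024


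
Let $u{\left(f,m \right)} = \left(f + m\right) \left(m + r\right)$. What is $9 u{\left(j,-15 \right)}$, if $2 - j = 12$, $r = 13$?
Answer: $450$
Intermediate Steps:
$j = -10$ ($j = 2 - 12 = -10$)
$u{\left(f,m \right)} = \left(13 + m\right) \left(f + m\right)$ ($u{\left(f,m \right)} = \left(f + m\right) \left(m + 13\right) = \left(f + m\right) \left(13 + m\right) = \left(13 + m\right) \left(f + m\right)$)
$9 u{\left(j,-15 \right)} = 9 \left(\left(-15\right)^{2} + 13 \left(-10\right) + 13 \left(-15\right) - -150\right) = 9 \left(225 - 130 - 195 + 150\right) = 9 \cdot 50 = 450$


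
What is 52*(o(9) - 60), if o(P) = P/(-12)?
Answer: -3159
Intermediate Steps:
o(P) = -P/12 (o(P) = P*(-1/12) = -P/12)
52*(o(9) - 60) = 52*(-1/12*9 - 60) = 52*(-¾ - 60) = 52*(-243/4) = -3159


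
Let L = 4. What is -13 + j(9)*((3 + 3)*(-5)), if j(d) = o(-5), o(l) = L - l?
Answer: -283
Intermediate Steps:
o(l) = 4 - l
j(d) = 9 (j(d) = 4 - 1*(-5) = 4 + 5 = 9)
-13 + j(9)*((3 + 3)*(-5)) = -13 + 9*((3 + 3)*(-5)) = -13 + 9*(6*(-5)) = -13 + 9*(-30) = -13 - 270 = -283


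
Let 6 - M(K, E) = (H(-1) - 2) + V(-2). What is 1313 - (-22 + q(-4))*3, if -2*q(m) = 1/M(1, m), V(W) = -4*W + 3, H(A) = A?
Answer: 5513/4 ≈ 1378.3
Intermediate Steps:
V(W) = 3 - 4*W
M(K, E) = -2 (M(K, E) = 6 - ((-1 - 2) + (3 - 4*(-2))) = 6 - (-3 + (3 + 8)) = 6 - (-3 + 11) = 6 - 1*8 = 6 - 8 = -2)
q(m) = ¼ (q(m) = -½/(-2) = -½*(-½) = ¼)
1313 - (-22 + q(-4))*3 = 1313 - (-22 + ¼)*3 = 1313 - (-87)*3/4 = 1313 - 1*(-261/4) = 1313 + 261/4 = 5513/4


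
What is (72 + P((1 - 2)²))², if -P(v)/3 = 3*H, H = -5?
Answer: 13689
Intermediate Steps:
P(v) = 45 (P(v) = -9*(-5) = -3*(-15) = 45)
(72 + P((1 - 2)²))² = (72 + 45)² = 117² = 13689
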